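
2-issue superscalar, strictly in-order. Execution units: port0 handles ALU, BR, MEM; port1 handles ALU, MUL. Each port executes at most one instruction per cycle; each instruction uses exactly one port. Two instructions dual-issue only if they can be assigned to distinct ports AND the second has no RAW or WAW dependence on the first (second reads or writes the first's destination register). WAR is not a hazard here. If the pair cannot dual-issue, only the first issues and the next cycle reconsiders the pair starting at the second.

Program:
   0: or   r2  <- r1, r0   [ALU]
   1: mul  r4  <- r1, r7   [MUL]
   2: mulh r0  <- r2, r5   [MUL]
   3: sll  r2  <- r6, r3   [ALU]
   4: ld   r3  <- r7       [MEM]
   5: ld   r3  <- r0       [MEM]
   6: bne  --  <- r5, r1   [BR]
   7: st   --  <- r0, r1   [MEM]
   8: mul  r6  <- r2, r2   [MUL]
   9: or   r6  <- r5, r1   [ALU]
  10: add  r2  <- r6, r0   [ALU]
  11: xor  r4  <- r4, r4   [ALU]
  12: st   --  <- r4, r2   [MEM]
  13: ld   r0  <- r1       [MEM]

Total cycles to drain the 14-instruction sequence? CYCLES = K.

  cy0 -> i0&i1 (or/mul) pair
  cy1 -> i2&i3 (mulh/sll) pair
  cy2 -> i4 (ld) no-port MEM/MEM
  cy3 -> i5 (ld) no-port MEM/BR
  cy4 -> i6 (bne) no-port BR/MEM
  cy5 -> i7&i8 (st/mul) pair
  cy6 -> i9 (or) RAW r6
  cy7 -> i10&i11 (add/xor) pair
  cy8 -> i12 (st) no-port MEM/MEM
  cy9 -> i13 (ld) tail

CYCLES = 10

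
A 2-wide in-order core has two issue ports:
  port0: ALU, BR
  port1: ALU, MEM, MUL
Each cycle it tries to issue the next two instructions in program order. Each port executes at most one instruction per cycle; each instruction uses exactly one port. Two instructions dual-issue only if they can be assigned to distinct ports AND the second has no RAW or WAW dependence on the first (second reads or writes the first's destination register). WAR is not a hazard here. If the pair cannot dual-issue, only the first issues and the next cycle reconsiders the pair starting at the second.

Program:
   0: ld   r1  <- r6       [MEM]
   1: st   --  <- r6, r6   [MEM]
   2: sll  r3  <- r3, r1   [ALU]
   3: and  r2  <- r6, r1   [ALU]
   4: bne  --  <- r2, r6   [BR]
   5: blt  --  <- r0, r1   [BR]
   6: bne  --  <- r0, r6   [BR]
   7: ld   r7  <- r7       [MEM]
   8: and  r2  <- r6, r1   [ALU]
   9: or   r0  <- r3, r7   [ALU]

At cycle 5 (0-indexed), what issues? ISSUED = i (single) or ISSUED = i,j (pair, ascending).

ISSUED = 6,7

0. ld @i0  | no-port MEM/MEM
1. st/sll @i1&i2  | pair
2. and @i3  | RAW r2
3. bne @i4  | no-port BR/BR
4. blt @i5  | no-port BR/BR
5. bne/ld @i6&i7  | pair
6. and/or @i8&i9  | pair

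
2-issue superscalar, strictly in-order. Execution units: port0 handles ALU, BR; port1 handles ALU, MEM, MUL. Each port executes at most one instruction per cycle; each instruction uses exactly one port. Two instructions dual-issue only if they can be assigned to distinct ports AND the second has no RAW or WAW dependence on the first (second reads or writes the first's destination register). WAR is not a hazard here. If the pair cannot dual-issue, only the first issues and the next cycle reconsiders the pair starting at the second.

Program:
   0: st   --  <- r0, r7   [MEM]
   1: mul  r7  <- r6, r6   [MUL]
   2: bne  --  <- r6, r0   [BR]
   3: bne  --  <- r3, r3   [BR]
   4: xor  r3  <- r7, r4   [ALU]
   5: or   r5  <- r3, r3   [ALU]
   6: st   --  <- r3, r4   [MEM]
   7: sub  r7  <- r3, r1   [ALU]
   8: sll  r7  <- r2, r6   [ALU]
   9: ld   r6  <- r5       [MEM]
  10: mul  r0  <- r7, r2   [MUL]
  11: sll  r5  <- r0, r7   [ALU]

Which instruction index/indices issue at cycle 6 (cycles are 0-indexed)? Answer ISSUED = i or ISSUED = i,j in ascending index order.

  cy0 -> i0 (st) no-port MEM/MUL
  cy1 -> i1/i2 (mul/bne) dual
  cy2 -> i3/i4 (bne/xor) dual
  cy3 -> i5/i6 (or/st) dual
  cy4 -> i7 (sub) WAW r7
  cy5 -> i8/i9 (sll/ld) dual
  cy6 -> i10 (mul) RAW r0
  cy7 -> i11 (sll) tail

ISSUED = 10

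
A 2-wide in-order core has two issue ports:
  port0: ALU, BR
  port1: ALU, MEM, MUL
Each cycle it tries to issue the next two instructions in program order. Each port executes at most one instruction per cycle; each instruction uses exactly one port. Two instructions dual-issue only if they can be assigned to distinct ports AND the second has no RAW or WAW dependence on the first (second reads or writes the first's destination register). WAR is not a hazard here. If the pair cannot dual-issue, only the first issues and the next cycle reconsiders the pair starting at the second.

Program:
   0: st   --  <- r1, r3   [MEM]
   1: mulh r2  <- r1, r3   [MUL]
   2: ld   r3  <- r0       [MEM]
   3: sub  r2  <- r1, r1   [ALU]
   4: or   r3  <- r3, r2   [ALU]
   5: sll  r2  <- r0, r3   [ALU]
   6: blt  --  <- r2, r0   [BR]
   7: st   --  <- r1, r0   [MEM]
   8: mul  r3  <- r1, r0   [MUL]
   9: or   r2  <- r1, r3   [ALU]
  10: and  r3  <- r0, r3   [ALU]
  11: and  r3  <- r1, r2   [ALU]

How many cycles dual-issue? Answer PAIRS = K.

0. st @i0  | no-port MEM/MUL
1. mulh @i1  | no-port MUL/MEM
2. ld sub @i2&i3  | pair
3. or @i4  | RAW r3
4. sll @i5  | RAW r2
5. blt st @i6&i7  | pair
6. mul @i8  | RAW r3
7. or and @i9&i10  | pair
8. and @i11  | tail

PAIRS = 3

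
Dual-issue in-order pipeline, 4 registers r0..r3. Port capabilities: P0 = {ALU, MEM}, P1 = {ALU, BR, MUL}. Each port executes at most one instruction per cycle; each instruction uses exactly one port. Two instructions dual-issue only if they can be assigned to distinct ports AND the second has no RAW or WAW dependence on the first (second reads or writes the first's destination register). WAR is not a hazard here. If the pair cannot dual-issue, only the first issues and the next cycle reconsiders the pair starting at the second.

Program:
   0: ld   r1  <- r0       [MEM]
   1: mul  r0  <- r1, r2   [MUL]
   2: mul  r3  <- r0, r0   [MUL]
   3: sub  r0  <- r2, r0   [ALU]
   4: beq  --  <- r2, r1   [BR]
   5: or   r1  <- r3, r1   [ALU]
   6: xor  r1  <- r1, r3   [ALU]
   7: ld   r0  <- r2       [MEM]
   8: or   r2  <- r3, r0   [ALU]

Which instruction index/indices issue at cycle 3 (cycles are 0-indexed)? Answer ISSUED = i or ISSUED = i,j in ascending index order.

#0 head=0: ld.MEM i0 RAW r1
#1 head=1: mul.MUL i1 no-port MUL/MUL
#2 head=2: mul.MUL sub.ALU i2,i3 dual
#3 head=4: beq.BR or.ALU i4,i5 dual
#4 head=6: xor.ALU ld.MEM i6,i7 dual
#5 head=8: or.ALU i8 tail

ISSUED = 4,5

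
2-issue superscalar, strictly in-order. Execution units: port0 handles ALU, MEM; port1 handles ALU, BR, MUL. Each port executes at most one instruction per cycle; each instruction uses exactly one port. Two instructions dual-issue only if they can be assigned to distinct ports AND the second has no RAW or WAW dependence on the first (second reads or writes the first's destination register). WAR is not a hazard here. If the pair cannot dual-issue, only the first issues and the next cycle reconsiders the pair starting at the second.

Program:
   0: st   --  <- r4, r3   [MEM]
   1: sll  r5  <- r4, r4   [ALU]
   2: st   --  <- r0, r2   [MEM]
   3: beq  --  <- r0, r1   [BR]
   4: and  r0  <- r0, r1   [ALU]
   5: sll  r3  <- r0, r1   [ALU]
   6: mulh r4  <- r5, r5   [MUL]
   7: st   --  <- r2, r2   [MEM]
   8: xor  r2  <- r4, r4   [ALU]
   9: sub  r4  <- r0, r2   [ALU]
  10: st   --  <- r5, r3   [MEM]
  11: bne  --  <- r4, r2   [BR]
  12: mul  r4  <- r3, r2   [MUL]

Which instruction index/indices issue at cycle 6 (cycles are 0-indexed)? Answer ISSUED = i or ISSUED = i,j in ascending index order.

ISSUED = 11

  cy0 -> i0/i1 (st.MEM+sll.ALU) 2-wide
  cy1 -> i2/i3 (st.MEM+beq.BR) 2-wide
  cy2 -> i4 (and.ALU) RAW r0
  cy3 -> i5/i6 (sll.ALU+mulh.MUL) 2-wide
  cy4 -> i7/i8 (st.MEM+xor.ALU) 2-wide
  cy5 -> i9/i10 (sub.ALU+st.MEM) 2-wide
  cy6 -> i11 (bne.BR) no-port BR/MUL
  cy7 -> i12 (mul.MUL) tail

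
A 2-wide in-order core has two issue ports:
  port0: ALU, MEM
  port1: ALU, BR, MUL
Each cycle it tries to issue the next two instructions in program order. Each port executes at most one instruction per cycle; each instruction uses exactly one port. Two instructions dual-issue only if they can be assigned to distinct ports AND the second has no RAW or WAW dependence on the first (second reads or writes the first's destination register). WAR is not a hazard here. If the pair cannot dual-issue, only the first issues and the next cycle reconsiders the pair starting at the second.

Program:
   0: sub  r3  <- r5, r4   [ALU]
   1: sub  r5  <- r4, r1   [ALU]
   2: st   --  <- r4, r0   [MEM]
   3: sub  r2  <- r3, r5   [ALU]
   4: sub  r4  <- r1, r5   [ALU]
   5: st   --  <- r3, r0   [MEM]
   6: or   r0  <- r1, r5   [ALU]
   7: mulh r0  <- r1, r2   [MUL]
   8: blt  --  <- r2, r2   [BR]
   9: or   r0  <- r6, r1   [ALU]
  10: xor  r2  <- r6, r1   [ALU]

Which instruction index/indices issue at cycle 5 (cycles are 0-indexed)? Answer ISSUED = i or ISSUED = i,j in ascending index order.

0. sub.ALU sub.ALU @i0/i1  | dual
1. st.MEM sub.ALU @i2/i3  | dual
2. sub.ALU st.MEM @i4/i5  | dual
3. or.ALU @i6  | WAW r0
4. mulh.MUL @i7  | no-port MUL/BR
5. blt.BR or.ALU @i8/i9  | dual
6. xor.ALU @i10  | tail

ISSUED = 8,9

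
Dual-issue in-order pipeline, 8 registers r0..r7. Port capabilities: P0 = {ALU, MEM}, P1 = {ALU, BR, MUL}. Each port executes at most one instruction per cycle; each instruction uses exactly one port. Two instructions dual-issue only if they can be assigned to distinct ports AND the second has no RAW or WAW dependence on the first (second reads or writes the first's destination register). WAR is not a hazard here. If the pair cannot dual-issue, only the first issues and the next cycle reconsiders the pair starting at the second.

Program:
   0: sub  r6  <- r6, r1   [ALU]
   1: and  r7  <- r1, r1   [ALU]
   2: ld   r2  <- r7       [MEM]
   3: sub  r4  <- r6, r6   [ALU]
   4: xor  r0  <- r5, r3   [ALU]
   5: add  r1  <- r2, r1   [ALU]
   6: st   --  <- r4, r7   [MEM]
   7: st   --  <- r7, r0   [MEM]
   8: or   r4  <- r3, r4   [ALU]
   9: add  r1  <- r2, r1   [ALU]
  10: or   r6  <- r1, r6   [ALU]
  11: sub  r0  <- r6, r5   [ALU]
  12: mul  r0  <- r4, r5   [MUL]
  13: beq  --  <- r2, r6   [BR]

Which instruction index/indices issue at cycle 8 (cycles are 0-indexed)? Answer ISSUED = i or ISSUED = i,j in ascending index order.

ISSUED = 12

  cy0 -> i0,i1 (sub.ALU/and.ALU) pair
  cy1 -> i2,i3 (ld.MEM/sub.ALU) pair
  cy2 -> i4,i5 (xor.ALU/add.ALU) pair
  cy3 -> i6 (st.MEM) no-port MEM/MEM
  cy4 -> i7,i8 (st.MEM/or.ALU) pair
  cy5 -> i9 (add.ALU) RAW r1
  cy6 -> i10 (or.ALU) RAW r6
  cy7 -> i11 (sub.ALU) WAW r0
  cy8 -> i12 (mul.MUL) no-port MUL/BR
  cy9 -> i13 (beq.BR) tail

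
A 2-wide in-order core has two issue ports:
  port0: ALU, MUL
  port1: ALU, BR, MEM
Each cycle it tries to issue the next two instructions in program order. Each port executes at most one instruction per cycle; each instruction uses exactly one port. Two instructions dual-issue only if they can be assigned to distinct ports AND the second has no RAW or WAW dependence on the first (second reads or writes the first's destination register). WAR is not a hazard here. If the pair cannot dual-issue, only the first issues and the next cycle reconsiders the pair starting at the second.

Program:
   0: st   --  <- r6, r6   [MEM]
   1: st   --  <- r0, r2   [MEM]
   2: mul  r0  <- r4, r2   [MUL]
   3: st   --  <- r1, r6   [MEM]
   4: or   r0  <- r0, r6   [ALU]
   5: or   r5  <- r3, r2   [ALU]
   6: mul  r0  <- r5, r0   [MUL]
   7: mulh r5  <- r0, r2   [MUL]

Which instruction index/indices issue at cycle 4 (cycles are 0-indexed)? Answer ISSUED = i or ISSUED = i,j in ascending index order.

ISSUED = 6

t=0 i0:st.MEM ; no-port MEM/MEM
t=1 i1&i2:st.MEM/mul.MUL ; pair
t=2 i3&i4:st.MEM/or.ALU ; pair
t=3 i5:or.ALU ; RAW r5
t=4 i6:mul.MUL ; no-port MUL/MUL
t=5 i7:mulh.MUL ; tail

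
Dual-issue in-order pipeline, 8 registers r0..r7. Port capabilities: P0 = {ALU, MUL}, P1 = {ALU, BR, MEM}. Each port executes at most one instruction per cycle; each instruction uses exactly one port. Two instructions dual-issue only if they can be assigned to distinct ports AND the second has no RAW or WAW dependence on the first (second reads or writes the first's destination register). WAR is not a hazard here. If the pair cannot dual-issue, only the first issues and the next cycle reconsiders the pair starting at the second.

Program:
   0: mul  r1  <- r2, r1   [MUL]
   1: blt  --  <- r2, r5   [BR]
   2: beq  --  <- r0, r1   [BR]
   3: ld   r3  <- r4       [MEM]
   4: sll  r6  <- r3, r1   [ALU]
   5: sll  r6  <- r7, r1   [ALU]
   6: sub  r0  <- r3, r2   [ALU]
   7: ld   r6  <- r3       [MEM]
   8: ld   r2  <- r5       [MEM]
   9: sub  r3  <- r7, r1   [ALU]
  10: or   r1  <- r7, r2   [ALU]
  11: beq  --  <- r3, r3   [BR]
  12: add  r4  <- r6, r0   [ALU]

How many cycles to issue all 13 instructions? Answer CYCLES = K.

0. mul blt @i0+i1  | pair
1. beq @i2  | no-port BR/MEM
2. ld @i3  | RAW r3
3. sll @i4  | WAW r6
4. sll sub @i5+i6  | pair
5. ld @i7  | no-port MEM/MEM
6. ld sub @i8+i9  | pair
7. or beq @i10+i11  | pair
8. add @i12  | tail

CYCLES = 9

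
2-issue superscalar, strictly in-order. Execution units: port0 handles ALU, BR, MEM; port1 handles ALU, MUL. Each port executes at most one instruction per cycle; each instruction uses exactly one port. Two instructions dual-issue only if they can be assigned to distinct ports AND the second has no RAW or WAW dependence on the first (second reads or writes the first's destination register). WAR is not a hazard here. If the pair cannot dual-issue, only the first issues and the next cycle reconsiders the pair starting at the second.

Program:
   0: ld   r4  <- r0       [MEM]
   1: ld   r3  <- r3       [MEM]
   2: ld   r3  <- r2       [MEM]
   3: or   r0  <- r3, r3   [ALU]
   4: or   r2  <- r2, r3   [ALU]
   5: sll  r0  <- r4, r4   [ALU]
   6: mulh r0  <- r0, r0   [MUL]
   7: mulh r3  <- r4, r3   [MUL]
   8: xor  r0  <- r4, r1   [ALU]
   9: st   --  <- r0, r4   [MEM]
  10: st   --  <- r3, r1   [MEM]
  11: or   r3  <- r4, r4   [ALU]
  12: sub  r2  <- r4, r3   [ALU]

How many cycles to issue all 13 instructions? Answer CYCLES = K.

CYCLES = 10

#0 head=0: ld i0 no-port MEM/MEM
#1 head=1: ld i1 no-port MEM/MEM
#2 head=2: ld i2 RAW r3
#3 head=3: or+or i3/i4 dual
#4 head=5: sll i5 RAW+WAW r0
#5 head=6: mulh i6 no-port MUL/MUL
#6 head=7: mulh+xor i7/i8 dual
#7 head=9: st i9 no-port MEM/MEM
#8 head=10: st+or i10/i11 dual
#9 head=12: sub i12 tail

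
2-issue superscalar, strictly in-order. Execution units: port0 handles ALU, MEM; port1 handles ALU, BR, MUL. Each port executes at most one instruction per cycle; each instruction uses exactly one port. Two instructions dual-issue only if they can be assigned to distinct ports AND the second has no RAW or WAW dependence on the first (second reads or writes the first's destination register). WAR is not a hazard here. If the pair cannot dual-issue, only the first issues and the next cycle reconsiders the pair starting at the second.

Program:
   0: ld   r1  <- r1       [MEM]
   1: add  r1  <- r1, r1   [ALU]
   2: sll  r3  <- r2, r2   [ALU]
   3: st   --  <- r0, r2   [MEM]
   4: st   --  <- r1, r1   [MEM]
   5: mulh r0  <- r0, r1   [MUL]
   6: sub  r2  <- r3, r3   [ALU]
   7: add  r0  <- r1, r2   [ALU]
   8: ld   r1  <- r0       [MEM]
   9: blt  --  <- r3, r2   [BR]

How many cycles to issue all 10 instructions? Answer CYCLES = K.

c0: i0 ld  RAW+WAW r1
c1: i1&i2 add+sll  2-wide
c2: i3 st  no-port MEM/MEM
c3: i4&i5 st+mulh  2-wide
c4: i6 sub  RAW r2
c5: i7 add  RAW r0
c6: i8&i9 ld+blt  2-wide

CYCLES = 7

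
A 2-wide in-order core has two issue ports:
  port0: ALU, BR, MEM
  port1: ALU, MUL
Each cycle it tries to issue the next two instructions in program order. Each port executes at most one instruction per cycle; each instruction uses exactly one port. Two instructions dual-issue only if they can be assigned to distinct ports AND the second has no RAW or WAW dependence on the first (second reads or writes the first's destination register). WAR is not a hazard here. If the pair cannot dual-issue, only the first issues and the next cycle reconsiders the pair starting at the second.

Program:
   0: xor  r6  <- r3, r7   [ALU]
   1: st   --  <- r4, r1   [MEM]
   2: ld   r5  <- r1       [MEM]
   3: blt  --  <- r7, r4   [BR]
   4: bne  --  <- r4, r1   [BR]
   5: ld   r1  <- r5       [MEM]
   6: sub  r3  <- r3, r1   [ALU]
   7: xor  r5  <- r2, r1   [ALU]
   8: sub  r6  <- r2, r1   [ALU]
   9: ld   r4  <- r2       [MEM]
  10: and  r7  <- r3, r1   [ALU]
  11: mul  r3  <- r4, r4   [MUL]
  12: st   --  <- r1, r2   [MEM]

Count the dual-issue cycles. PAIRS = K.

PAIRS = 4

[0] i0/i1  xor.ALU/st.MEM  -- pair
[1] i2  ld.MEM  -- no-port MEM/BR
[2] i3  blt.BR  -- no-port BR/BR
[3] i4  bne.BR  -- no-port BR/MEM
[4] i5  ld.MEM  -- RAW r1
[5] i6/i7  sub.ALU/xor.ALU  -- pair
[6] i8/i9  sub.ALU/ld.MEM  -- pair
[7] i10/i11  and.ALU/mul.MUL  -- pair
[8] i12  st.MEM  -- tail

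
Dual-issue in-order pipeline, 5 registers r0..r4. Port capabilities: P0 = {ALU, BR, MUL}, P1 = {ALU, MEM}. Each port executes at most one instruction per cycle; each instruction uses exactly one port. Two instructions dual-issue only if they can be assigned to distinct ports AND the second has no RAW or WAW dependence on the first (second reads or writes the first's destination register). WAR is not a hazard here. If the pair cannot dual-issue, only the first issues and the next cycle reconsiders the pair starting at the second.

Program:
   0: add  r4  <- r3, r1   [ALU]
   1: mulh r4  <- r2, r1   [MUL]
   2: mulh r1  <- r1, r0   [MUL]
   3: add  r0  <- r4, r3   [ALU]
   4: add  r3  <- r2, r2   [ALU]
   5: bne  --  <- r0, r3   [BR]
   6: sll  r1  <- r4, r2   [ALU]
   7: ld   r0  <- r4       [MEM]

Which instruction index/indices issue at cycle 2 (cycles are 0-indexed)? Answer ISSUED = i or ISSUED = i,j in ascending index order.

[0] i0  add  -- WAW r4
[1] i1  mulh  -- no-port MUL/MUL
[2] i2&i3  mulh add  -- 2-wide
[3] i4  add  -- RAW r3
[4] i5&i6  bne sll  -- 2-wide
[5] i7  ld  -- tail

ISSUED = 2,3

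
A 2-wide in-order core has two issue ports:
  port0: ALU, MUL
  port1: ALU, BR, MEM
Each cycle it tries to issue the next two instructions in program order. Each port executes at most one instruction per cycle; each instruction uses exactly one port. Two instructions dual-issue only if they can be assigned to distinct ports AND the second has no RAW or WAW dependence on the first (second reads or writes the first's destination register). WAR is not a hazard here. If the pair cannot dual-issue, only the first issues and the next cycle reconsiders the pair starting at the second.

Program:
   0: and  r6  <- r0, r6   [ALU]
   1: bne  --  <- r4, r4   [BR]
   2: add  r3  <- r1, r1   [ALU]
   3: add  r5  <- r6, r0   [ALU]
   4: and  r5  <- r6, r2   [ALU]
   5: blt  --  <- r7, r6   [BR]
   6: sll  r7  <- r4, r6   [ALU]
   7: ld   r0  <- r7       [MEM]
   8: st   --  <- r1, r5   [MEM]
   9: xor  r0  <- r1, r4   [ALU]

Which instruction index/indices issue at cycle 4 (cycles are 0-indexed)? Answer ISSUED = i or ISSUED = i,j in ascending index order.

#0 head=0: and+bne i0&i1 dual
#1 head=2: add+add i2&i3 dual
#2 head=4: and+blt i4&i5 dual
#3 head=6: sll i6 RAW r7
#4 head=7: ld i7 no-port MEM/MEM
#5 head=8: st+xor i8&i9 dual

ISSUED = 7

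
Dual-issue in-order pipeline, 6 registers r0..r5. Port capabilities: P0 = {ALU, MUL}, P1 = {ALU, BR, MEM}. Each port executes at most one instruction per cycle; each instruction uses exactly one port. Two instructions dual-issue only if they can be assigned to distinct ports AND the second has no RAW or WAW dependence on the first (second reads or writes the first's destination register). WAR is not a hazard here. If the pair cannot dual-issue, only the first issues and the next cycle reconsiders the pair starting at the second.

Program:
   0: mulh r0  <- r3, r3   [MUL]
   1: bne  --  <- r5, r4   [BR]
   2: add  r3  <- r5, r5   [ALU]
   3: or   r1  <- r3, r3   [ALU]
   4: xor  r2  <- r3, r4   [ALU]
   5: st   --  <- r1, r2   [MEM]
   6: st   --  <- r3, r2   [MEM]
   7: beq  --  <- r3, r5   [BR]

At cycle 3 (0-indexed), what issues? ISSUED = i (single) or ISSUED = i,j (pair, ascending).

#0 head=0: mulh.MUL+bne.BR i0,i1 dual
#1 head=2: add.ALU i2 RAW r3
#2 head=3: or.ALU+xor.ALU i3,i4 dual
#3 head=5: st.MEM i5 no-port MEM/MEM
#4 head=6: st.MEM i6 no-port MEM/BR
#5 head=7: beq.BR i7 tail

ISSUED = 5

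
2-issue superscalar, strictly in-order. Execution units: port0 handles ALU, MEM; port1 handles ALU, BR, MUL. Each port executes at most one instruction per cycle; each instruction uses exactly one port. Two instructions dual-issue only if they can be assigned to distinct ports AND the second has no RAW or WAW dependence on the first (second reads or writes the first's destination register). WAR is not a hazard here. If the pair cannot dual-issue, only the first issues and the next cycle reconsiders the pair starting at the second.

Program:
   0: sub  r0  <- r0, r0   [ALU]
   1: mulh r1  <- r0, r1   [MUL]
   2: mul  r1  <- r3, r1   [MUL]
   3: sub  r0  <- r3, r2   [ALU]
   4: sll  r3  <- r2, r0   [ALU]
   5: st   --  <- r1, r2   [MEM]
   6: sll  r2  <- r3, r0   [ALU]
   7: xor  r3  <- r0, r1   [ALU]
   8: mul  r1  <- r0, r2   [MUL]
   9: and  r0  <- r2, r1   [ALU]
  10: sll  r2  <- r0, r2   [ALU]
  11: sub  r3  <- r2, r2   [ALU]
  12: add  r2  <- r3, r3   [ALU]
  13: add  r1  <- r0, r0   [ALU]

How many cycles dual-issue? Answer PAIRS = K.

PAIRS = 4

0. sub @i0  | RAW r0
1. mulh @i1  | no-port MUL/MUL
2. mul+sub @i2&i3  | pair
3. sll+st @i4&i5  | pair
4. sll+xor @i6&i7  | pair
5. mul @i8  | RAW r1
6. and @i9  | RAW r0
7. sll @i10  | RAW r2
8. sub @i11  | RAW r3
9. add+add @i12&i13  | pair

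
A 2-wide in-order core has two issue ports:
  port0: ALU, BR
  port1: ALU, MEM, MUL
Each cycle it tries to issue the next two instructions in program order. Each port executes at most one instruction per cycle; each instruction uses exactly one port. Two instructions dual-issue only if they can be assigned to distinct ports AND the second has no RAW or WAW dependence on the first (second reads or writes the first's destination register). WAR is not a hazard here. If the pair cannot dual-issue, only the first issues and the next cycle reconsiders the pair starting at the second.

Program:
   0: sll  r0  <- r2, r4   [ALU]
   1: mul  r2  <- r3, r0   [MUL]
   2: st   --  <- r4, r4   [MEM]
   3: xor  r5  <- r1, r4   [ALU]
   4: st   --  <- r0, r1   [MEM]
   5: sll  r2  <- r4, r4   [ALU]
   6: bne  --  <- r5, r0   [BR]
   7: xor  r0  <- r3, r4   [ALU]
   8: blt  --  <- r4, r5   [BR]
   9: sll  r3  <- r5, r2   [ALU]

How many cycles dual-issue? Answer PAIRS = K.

PAIRS = 4

  cy0 -> i0 (sll) RAW r0
  cy1 -> i1 (mul) no-port MUL/MEM
  cy2 -> i2,i3 (st xor) dual
  cy3 -> i4,i5 (st sll) dual
  cy4 -> i6,i7 (bne xor) dual
  cy5 -> i8,i9 (blt sll) dual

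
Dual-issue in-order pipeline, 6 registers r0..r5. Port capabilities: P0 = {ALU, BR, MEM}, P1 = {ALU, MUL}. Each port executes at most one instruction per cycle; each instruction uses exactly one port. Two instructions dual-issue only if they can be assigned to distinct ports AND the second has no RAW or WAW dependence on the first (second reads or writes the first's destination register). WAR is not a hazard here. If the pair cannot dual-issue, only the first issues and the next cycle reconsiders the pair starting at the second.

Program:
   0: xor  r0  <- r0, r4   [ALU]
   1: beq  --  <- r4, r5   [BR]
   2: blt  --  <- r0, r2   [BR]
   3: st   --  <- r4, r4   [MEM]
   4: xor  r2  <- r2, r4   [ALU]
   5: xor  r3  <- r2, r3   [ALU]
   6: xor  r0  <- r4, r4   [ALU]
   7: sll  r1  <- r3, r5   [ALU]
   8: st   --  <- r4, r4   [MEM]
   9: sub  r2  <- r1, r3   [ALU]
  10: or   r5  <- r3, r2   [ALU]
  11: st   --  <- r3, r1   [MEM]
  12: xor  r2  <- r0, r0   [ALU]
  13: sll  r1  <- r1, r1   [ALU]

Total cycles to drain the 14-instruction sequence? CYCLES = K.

0. xor beq @i0/i1  | pair
1. blt @i2  | no-port BR/MEM
2. st xor @i3/i4  | pair
3. xor xor @i5/i6  | pair
4. sll st @i7/i8  | pair
5. sub @i9  | RAW r2
6. or st @i10/i11  | pair
7. xor sll @i12/i13  | pair

CYCLES = 8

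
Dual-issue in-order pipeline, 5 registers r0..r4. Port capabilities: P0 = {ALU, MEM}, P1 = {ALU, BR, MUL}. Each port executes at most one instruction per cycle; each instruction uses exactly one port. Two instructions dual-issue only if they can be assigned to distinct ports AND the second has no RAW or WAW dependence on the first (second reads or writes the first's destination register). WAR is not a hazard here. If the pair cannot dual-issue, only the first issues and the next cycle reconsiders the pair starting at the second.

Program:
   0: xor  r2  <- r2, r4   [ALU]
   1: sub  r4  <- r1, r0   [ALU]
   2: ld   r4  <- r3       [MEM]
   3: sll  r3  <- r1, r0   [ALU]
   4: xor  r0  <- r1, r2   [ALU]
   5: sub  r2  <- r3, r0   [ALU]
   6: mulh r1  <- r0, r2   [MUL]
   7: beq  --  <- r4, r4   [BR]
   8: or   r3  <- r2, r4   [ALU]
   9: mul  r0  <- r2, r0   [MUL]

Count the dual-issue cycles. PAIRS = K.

c0: i0,i1 xor/sub  2-wide
c1: i2,i3 ld/sll  2-wide
c2: i4 xor  RAW r0
c3: i5 sub  RAW r2
c4: i6 mulh  no-port MUL/BR
c5: i7,i8 beq/or  2-wide
c6: i9 mul  tail

PAIRS = 3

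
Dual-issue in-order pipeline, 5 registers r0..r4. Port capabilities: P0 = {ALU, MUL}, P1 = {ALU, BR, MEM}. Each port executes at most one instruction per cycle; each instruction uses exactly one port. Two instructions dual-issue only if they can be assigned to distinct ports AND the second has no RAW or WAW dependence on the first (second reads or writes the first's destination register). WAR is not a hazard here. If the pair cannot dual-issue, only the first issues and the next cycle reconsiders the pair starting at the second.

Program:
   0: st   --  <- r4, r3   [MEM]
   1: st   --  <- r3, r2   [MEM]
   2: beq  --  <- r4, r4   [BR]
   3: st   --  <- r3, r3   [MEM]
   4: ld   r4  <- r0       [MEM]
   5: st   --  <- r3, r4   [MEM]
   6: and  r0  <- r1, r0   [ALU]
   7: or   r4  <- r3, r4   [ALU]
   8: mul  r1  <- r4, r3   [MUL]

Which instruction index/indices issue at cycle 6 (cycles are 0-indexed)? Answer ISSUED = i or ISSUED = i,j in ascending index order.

ISSUED = 7

c0: i0 st.MEM  no-port MEM/MEM
c1: i1 st.MEM  no-port MEM/BR
c2: i2 beq.BR  no-port BR/MEM
c3: i3 st.MEM  no-port MEM/MEM
c4: i4 ld.MEM  no-port MEM/MEM
c5: i5,i6 st.MEM/and.ALU  dual
c6: i7 or.ALU  RAW r4
c7: i8 mul.MUL  tail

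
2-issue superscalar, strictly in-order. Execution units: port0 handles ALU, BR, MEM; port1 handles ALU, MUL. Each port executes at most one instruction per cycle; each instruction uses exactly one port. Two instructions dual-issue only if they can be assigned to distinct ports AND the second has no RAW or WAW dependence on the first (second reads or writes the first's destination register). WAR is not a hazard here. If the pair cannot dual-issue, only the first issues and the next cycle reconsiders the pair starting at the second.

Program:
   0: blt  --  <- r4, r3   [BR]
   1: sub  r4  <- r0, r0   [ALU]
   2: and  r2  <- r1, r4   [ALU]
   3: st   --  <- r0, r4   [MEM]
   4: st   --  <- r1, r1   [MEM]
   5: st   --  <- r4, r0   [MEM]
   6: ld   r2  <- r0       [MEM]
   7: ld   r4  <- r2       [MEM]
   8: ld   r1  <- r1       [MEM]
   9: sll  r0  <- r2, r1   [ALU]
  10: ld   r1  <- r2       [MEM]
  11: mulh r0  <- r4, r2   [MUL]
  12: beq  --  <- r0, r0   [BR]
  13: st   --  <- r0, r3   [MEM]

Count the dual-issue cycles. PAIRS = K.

PAIRS = 3

  cy0 -> i0,i1 (blt.BR sub.ALU) dual
  cy1 -> i2,i3 (and.ALU st.MEM) dual
  cy2 -> i4 (st.MEM) no-port MEM/MEM
  cy3 -> i5 (st.MEM) no-port MEM/MEM
  cy4 -> i6 (ld.MEM) no-port MEM/MEM
  cy5 -> i7 (ld.MEM) no-port MEM/MEM
  cy6 -> i8 (ld.MEM) RAW r1
  cy7 -> i9,i10 (sll.ALU ld.MEM) dual
  cy8 -> i11 (mulh.MUL) RAW r0
  cy9 -> i12 (beq.BR) no-port BR/MEM
  cy10 -> i13 (st.MEM) tail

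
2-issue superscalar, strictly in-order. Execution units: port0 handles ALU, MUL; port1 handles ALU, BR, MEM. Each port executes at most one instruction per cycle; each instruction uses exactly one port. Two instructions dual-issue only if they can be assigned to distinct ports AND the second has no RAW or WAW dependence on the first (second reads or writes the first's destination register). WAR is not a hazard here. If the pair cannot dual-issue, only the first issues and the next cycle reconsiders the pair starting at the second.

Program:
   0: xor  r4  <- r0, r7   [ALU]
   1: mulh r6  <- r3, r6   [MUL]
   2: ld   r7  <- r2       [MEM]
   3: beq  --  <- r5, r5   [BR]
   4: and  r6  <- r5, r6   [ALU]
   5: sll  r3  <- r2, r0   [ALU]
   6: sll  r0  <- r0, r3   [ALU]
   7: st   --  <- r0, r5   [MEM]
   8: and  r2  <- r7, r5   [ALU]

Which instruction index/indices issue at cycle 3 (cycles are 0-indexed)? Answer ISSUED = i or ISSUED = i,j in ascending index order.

ISSUED = 5

#0 head=0: xor mulh i0,i1 pair
#1 head=2: ld i2 no-port MEM/BR
#2 head=3: beq and i3,i4 pair
#3 head=5: sll i5 RAW r3
#4 head=6: sll i6 RAW r0
#5 head=7: st and i7,i8 pair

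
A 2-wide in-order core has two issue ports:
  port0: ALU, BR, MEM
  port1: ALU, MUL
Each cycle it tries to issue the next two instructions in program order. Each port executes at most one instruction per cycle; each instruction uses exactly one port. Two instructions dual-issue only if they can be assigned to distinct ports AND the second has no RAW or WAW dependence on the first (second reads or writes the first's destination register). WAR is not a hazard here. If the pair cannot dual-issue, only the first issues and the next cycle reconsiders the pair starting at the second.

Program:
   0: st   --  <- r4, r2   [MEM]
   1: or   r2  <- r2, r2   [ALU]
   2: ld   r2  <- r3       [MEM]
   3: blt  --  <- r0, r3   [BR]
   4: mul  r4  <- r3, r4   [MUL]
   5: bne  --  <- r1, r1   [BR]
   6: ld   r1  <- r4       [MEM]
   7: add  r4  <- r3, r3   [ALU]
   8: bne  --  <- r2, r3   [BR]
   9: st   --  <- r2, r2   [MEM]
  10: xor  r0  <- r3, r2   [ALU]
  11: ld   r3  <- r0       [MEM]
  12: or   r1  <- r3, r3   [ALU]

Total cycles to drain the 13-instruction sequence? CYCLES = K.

CYCLES = 9

#0 head=0: st.MEM or.ALU i0/i1 pair
#1 head=2: ld.MEM i2 no-port MEM/BR
#2 head=3: blt.BR mul.MUL i3/i4 pair
#3 head=5: bne.BR i5 no-port BR/MEM
#4 head=6: ld.MEM add.ALU i6/i7 pair
#5 head=8: bne.BR i8 no-port BR/MEM
#6 head=9: st.MEM xor.ALU i9/i10 pair
#7 head=11: ld.MEM i11 RAW r3
#8 head=12: or.ALU i12 tail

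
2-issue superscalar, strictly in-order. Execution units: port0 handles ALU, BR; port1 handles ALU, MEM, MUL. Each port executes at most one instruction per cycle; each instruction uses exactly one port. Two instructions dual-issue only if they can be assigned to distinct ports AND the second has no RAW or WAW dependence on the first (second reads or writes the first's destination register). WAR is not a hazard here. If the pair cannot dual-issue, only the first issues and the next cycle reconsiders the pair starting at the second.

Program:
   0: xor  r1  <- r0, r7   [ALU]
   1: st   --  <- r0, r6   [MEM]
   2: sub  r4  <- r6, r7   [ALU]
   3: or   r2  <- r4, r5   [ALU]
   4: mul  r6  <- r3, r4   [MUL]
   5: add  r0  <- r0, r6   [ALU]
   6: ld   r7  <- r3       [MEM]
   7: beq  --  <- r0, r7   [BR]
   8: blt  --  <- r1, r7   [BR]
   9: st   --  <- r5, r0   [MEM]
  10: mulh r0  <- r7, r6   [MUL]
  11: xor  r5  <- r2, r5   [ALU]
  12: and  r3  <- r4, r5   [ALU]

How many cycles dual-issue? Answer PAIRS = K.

[0] i0/i1  xor+st  -- 2-wide
[1] i2  sub  -- RAW r4
[2] i3/i4  or+mul  -- 2-wide
[3] i5/i6  add+ld  -- 2-wide
[4] i7  beq  -- no-port BR/BR
[5] i8/i9  blt+st  -- 2-wide
[6] i10/i11  mulh+xor  -- 2-wide
[7] i12  and  -- tail

PAIRS = 5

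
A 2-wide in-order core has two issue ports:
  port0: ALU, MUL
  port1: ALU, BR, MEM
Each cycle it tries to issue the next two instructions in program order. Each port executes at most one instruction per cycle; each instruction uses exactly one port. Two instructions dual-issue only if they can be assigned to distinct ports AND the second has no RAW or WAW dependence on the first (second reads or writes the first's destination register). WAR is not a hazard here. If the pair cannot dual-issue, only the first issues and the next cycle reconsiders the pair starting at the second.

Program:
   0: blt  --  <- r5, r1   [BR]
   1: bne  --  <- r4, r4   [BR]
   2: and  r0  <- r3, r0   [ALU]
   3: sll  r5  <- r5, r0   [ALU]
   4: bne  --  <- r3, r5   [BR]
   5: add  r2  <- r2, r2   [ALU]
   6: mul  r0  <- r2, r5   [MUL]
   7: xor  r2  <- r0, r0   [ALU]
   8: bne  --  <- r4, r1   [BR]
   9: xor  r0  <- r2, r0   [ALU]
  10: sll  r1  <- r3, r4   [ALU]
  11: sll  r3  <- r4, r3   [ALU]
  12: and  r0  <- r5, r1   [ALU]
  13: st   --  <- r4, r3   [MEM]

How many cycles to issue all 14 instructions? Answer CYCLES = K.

CYCLES = 9

#0 head=0: blt.BR i0 no-port BR/BR
#1 head=1: bne.BR;and.ALU i1&i2 dual
#2 head=3: sll.ALU i3 RAW r5
#3 head=4: bne.BR;add.ALU i4&i5 dual
#4 head=6: mul.MUL i6 RAW r0
#5 head=7: xor.ALU;bne.BR i7&i8 dual
#6 head=9: xor.ALU;sll.ALU i9&i10 dual
#7 head=11: sll.ALU;and.ALU i11&i12 dual
#8 head=13: st.MEM i13 tail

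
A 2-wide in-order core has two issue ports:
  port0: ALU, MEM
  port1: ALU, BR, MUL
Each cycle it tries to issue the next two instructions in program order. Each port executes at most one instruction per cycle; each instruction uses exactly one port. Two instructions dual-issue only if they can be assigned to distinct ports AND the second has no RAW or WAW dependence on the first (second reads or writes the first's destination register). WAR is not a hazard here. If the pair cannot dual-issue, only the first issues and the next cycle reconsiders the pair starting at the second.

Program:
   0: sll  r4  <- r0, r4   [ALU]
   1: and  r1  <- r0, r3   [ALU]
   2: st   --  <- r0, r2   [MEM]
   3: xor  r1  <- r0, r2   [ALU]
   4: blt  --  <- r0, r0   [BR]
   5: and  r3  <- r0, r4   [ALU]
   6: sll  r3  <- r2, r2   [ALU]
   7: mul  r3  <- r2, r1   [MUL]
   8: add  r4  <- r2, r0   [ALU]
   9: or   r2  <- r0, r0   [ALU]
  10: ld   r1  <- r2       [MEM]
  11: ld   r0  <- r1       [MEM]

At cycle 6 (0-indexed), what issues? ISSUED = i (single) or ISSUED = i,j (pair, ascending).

0. sll.ALU/and.ALU @i0+i1  | dual
1. st.MEM/xor.ALU @i2+i3  | dual
2. blt.BR/and.ALU @i4+i5  | dual
3. sll.ALU @i6  | WAW r3
4. mul.MUL/add.ALU @i7+i8  | dual
5. or.ALU @i9  | RAW r2
6. ld.MEM @i10  | no-port MEM/MEM
7. ld.MEM @i11  | tail

ISSUED = 10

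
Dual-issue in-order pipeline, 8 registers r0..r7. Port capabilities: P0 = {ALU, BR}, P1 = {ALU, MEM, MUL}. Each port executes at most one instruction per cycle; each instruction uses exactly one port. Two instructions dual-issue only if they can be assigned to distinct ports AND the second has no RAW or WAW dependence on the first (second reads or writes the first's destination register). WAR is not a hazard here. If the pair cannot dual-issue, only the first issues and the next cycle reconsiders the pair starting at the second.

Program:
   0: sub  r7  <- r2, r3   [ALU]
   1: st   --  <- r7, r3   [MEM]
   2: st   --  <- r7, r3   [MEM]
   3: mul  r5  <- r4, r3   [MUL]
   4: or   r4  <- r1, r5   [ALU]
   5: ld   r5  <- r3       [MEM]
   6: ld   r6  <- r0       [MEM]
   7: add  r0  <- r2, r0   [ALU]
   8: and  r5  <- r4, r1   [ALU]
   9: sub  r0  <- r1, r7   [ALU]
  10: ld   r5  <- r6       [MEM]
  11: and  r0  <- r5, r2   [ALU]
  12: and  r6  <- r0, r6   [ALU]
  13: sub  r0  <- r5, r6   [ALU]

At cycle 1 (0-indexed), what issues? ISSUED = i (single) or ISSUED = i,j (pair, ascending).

0. sub.ALU @i0  | RAW r7
1. st.MEM @i1  | no-port MEM/MEM
2. st.MEM @i2  | no-port MEM/MUL
3. mul.MUL @i3  | RAW r5
4. or.ALU+ld.MEM @i4&i5  | 2-wide
5. ld.MEM+add.ALU @i6&i7  | 2-wide
6. and.ALU+sub.ALU @i8&i9  | 2-wide
7. ld.MEM @i10  | RAW r5
8. and.ALU @i11  | RAW r0
9. and.ALU @i12  | RAW r6
10. sub.ALU @i13  | tail

ISSUED = 1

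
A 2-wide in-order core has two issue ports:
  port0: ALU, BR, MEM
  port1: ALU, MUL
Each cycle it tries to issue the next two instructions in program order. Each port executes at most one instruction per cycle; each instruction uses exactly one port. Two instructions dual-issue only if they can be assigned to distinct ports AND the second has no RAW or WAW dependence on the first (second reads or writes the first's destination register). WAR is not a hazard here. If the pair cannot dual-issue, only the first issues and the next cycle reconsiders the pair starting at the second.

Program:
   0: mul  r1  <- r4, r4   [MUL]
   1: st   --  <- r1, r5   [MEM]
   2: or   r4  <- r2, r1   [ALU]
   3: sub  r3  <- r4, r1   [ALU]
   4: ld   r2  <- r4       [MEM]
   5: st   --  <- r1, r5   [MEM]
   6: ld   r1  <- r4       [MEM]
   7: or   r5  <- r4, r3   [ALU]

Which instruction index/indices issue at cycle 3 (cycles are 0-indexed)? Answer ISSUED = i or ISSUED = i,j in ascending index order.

t=0 i0:mul ; RAW r1
t=1 i1,i2:st or ; pair
t=2 i3,i4:sub ld ; pair
t=3 i5:st ; no-port MEM/MEM
t=4 i6,i7:ld or ; pair

ISSUED = 5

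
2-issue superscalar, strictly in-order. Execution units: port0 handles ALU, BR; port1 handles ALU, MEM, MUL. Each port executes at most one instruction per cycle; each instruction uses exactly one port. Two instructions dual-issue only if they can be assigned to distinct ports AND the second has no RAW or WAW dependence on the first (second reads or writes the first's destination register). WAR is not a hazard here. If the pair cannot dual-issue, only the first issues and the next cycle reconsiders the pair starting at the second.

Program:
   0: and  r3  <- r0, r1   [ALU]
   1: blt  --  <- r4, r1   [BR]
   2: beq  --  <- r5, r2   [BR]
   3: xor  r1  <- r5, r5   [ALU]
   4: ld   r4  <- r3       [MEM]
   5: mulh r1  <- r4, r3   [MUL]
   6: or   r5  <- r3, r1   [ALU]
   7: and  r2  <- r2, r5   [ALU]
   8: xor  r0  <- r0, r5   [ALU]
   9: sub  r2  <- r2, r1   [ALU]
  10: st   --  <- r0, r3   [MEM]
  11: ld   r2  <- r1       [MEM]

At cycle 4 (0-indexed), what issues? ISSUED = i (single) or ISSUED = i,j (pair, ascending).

ISSUED = 6

[0] i0+i1  and.ALU/blt.BR  -- dual
[1] i2+i3  beq.BR/xor.ALU  -- dual
[2] i4  ld.MEM  -- no-port MEM/MUL
[3] i5  mulh.MUL  -- RAW r1
[4] i6  or.ALU  -- RAW r5
[5] i7+i8  and.ALU/xor.ALU  -- dual
[6] i9+i10  sub.ALU/st.MEM  -- dual
[7] i11  ld.MEM  -- tail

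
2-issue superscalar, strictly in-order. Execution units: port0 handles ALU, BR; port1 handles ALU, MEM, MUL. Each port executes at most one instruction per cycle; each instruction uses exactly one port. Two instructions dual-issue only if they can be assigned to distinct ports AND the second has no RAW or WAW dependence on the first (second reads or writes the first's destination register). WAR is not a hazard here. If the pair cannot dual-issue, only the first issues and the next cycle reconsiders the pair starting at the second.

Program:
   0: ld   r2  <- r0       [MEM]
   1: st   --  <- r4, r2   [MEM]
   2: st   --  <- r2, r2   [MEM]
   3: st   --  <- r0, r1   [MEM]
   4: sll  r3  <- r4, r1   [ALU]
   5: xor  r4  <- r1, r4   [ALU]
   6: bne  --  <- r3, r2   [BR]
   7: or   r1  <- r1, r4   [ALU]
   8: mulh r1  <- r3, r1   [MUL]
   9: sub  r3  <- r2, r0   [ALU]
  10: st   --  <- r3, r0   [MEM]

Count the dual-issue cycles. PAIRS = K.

PAIRS = 3

0. ld.MEM @i0  | no-port MEM/MEM
1. st.MEM @i1  | no-port MEM/MEM
2. st.MEM @i2  | no-port MEM/MEM
3. st.MEM;sll.ALU @i3,i4  | 2-wide
4. xor.ALU;bne.BR @i5,i6  | 2-wide
5. or.ALU @i7  | RAW+WAW r1
6. mulh.MUL;sub.ALU @i8,i9  | 2-wide
7. st.MEM @i10  | tail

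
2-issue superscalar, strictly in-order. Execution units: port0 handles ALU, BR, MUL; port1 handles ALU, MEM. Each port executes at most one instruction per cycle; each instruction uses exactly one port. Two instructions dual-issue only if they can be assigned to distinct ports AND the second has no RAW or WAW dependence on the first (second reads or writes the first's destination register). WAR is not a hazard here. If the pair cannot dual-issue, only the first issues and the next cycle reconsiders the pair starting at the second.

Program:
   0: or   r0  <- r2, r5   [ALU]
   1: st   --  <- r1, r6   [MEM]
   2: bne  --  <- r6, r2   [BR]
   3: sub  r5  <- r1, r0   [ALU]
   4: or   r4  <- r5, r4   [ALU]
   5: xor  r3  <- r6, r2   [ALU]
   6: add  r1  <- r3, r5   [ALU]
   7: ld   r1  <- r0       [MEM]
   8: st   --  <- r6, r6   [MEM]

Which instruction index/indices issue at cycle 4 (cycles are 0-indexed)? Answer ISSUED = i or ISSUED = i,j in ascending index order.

[0] i0+i1  or;st  -- dual
[1] i2+i3  bne;sub  -- dual
[2] i4+i5  or;xor  -- dual
[3] i6  add  -- WAW r1
[4] i7  ld  -- no-port MEM/MEM
[5] i8  st  -- tail

ISSUED = 7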